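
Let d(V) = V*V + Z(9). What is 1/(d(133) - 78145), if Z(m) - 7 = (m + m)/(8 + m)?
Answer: -17/1027615 ≈ -1.6543e-5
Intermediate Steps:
Z(m) = 7 + 2*m/(8 + m) (Z(m) = 7 + (m + m)/(8 + m) = 7 + (2*m)/(8 + m) = 7 + 2*m/(8 + m))
d(V) = 137/17 + V² (d(V) = V*V + (56 + 9*9)/(8 + 9) = V² + (56 + 81)/17 = V² + (1/17)*137 = V² + 137/17 = 137/17 + V²)
1/(d(133) - 78145) = 1/((137/17 + 133²) - 78145) = 1/((137/17 + 17689) - 78145) = 1/(300850/17 - 78145) = 1/(-1027615/17) = -17/1027615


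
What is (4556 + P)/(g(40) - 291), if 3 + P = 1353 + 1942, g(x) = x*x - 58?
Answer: 872/139 ≈ 6.2734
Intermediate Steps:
g(x) = -58 + x² (g(x) = x² - 58 = -58 + x²)
P = 3292 (P = -3 + (1353 + 1942) = -3 + 3295 = 3292)
(4556 + P)/(g(40) - 291) = (4556 + 3292)/((-58 + 40²) - 291) = 7848/((-58 + 1600) - 291) = 7848/(1542 - 291) = 7848/1251 = 7848*(1/1251) = 872/139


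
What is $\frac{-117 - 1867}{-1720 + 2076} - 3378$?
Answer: $- \frac{301138}{89} \approx -3383.6$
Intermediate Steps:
$\frac{-117 - 1867}{-1720 + 2076} - 3378 = - \frac{1984}{356} - 3378 = \left(-1984\right) \frac{1}{356} - 3378 = - \frac{496}{89} - 3378 = - \frac{301138}{89}$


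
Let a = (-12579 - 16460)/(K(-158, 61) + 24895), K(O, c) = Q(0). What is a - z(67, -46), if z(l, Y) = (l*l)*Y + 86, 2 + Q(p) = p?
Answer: 5138085305/24893 ≈ 2.0641e+5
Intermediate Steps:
Q(p) = -2 + p
K(O, c) = -2 (K(O, c) = -2 + 0 = -2)
z(l, Y) = 86 + Y*l**2 (z(l, Y) = l**2*Y + 86 = Y*l**2 + 86 = 86 + Y*l**2)
a = -29039/24893 (a = (-12579 - 16460)/(-2 + 24895) = -29039/24893 ≈ -1.1666)
a - z(67, -46) = -29039/24893 - (86 - 46*67**2) = -29039/24893 - (86 - 46*4489) = -29039/24893 - (86 - 206494) = -29039/24893 - 1*(-206408) = -29039/24893 + 206408 = 5138085305/24893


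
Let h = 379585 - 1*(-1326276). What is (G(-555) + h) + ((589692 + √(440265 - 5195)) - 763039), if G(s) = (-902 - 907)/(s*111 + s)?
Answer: 31753690683/20720 + √435070 ≈ 1.5332e+6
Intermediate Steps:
h = 1705861 (h = 379585 + 1326276 = 1705861)
G(s) = -1809/(112*s) (G(s) = -1809/(111*s + s) = -1809*1/(112*s) = -1809/(112*s))
(G(-555) + h) + ((589692 + √(440265 - 5195)) - 763039) = (-1809/112/(-555) + 1705861) + ((589692 + √(440265 - 5195)) - 763039) = (-1809/112*(-1/555) + 1705861) + ((589692 + √435070) - 763039) = (603/20720 + 1705861) + (-173347 + √435070) = 35345440523/20720 + (-173347 + √435070) = 31753690683/20720 + √435070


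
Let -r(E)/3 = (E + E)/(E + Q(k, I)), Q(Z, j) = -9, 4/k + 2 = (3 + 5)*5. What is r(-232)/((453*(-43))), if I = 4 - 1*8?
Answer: 464/1564813 ≈ 0.00029652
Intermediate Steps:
I = -4 (I = 4 - 8 = -4)
k = 2/19 (k = 4/(-2 + (3 + 5)*5) = 4/(-2 + 8*5) = 4/(-2 + 40) = 4/38 = 4*(1/38) = 2/19 ≈ 0.10526)
r(E) = -6*E/(-9 + E) (r(E) = -3*(E + E)/(E - 9) = -3*2*E/(-9 + E) = -6*E/(-9 + E))
r(-232)/((453*(-43))) = (-6*(-232)/(-9 - 232))/((453*(-43))) = -6*(-232)/(-241)/(-19479) = -6*(-232)*(-1/241)*(-1/19479) = -1392/241*(-1/19479) = 464/1564813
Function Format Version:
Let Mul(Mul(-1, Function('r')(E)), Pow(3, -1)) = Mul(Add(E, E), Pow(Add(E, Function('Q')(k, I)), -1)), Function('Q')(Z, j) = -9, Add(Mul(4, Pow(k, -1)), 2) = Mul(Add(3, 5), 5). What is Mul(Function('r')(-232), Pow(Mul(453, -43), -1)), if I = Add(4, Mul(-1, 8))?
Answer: Rational(464, 1564813) ≈ 0.00029652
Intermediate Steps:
I = -4 (I = Add(4, -8) = -4)
k = Rational(2, 19) (k = Mul(4, Pow(Add(-2, Mul(Add(3, 5), 5)), -1)) = Mul(4, Pow(Add(-2, Mul(8, 5)), -1)) = Mul(4, Pow(Add(-2, 40), -1)) = Mul(4, Pow(38, -1)) = Mul(4, Rational(1, 38)) = Rational(2, 19) ≈ 0.10526)
Function('r')(E) = Mul(-6, E, Pow(Add(-9, E), -1)) (Function('r')(E) = Mul(-3, Mul(Add(E, E), Pow(Add(E, -9), -1))) = Mul(-3, Mul(Mul(2, E), Pow(Add(-9, E), -1))) = Mul(-3, Mul(2, E, Pow(Add(-9, E), -1))) = Mul(-6, E, Pow(Add(-9, E), -1)))
Mul(Function('r')(-232), Pow(Mul(453, -43), -1)) = Mul(Mul(-6, -232, Pow(Add(-9, -232), -1)), Pow(Mul(453, -43), -1)) = Mul(Mul(-6, -232, Pow(-241, -1)), Pow(-19479, -1)) = Mul(Mul(-6, -232, Rational(-1, 241)), Rational(-1, 19479)) = Mul(Rational(-1392, 241), Rational(-1, 19479)) = Rational(464, 1564813)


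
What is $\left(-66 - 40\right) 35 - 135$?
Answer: $-3845$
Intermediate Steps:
$\left(-66 - 40\right) 35 - 135 = \left(-106\right) 35 - 135 = -3710 - 135 = -3845$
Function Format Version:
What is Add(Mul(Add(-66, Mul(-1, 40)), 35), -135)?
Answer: -3845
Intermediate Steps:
Add(Mul(Add(-66, Mul(-1, 40)), 35), -135) = Add(Mul(Add(-66, -40), 35), -135) = Add(Mul(-106, 35), -135) = Add(-3710, -135) = -3845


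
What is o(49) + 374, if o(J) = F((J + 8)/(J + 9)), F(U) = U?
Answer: 21749/58 ≈ 374.98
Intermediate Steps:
o(J) = (8 + J)/(9 + J) (o(J) = (J + 8)/(J + 9) = (8 + J)/(9 + J))
o(49) + 374 = (8 + 49)/(9 + 49) + 374 = 57/58 + 374 = 21749/58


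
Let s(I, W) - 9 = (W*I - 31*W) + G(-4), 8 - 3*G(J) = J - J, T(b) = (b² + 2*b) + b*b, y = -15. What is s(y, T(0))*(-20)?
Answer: -700/3 ≈ -233.33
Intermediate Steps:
T(b) = 2*b + 2*b² (T(b) = (b² + 2*b) + b² = 2*b + 2*b²)
G(J) = 8/3 (G(J) = 8/3 - (J - J)/3 = 8/3 - ⅓*0 = 8/3 + 0 = 8/3)
s(I, W) = 35/3 - 31*W + I*W (s(I, W) = 9 + ((W*I - 31*W) + 8/3) = 9 + ((I*W - 31*W) + 8/3) = 9 + ((-31*W + I*W) + 8/3) = 9 + (8/3 - 31*W + I*W) = 35/3 - 31*W + I*W)
s(y, T(0))*(-20) = (35/3 - 62*0*(1 + 0) - 30*0*(1 + 0))*(-20) = (35/3 - 62*0 - 30*0)*(-20) = (35/3 - 31*0 - 15*0)*(-20) = (35/3 + 0 + 0)*(-20) = (35/3)*(-20) = -700/3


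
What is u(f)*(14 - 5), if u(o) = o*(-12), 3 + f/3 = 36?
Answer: -10692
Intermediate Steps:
f = 99 (f = -9 + 3*36 = -9 + 108 = 99)
u(o) = -12*o
u(f)*(14 - 5) = (-12*99)*(14 - 5) = -1188*9 = -10692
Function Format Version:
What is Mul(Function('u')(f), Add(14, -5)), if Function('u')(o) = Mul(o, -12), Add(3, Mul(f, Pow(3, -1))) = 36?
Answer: -10692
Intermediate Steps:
f = 99 (f = Add(-9, Mul(3, 36)) = Add(-9, 108) = 99)
Function('u')(o) = Mul(-12, o)
Mul(Function('u')(f), Add(14, -5)) = Mul(Mul(-12, 99), Add(14, -5)) = Mul(-1188, 9) = -10692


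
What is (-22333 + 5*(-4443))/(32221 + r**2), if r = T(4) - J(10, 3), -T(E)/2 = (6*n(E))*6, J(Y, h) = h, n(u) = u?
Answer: -22274/58451 ≈ -0.38107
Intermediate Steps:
T(E) = -72*E (T(E) = -2*6*E*6 = -72*E)
r = -291 (r = -72*4 - 1*3 = -288 - 3 = -291)
(-22333 + 5*(-4443))/(32221 + r**2) = (-22333 + 5*(-4443))/(32221 + (-291)**2) = (-22333 - 22215)/(32221 + 84681) = -44548/116902 = -44548*1/116902 = -22274/58451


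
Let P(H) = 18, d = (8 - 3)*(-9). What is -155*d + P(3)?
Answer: 6993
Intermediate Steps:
d = -45 (d = 5*(-9) = -45)
-155*d + P(3) = -155*(-45) + 18 = 6975 + 18 = 6993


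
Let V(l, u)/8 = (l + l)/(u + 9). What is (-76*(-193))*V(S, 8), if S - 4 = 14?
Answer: 4224384/17 ≈ 2.4849e+5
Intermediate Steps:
S = 18 (S = 4 + 14 = 18)
V(l, u) = 16*l/(9 + u) (V(l, u) = 8*((l + l)/(u + 9)) = 8*((2*l)/(9 + u)) = 8*(2*l/(9 + u)) = 16*l/(9 + u))
(-76*(-193))*V(S, 8) = (-76*(-193))*(16*18/(9 + 8)) = 14668*(16*18/17) = 14668*(16*18*(1/17)) = 14668*(288/17) = 4224384/17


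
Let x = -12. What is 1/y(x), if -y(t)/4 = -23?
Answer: 1/92 ≈ 0.010870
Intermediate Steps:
y(t) = 92 (y(t) = -4*(-23) = 92)
1/y(x) = 1/92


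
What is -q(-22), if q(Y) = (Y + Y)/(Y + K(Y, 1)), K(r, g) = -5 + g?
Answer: -22/13 ≈ -1.6923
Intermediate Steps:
q(Y) = 2*Y/(-4 + Y) (q(Y) = (Y + Y)/(Y + (-5 + 1)) = (2*Y)/(Y - 4) = (2*Y)/(-4 + Y) = 2*Y/(-4 + Y))
-q(-22) = -2*(-22)/(-4 - 22) = -2*(-22)/(-26) = -2*(-22)*(-1)/26 = -1*22/13 = -22/13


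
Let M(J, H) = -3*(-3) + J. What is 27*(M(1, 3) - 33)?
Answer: -621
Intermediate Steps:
M(J, H) = 9 + J
27*(M(1, 3) - 33) = 27*((9 + 1) - 33) = 27*(10 - 33) = 27*(-23) = -621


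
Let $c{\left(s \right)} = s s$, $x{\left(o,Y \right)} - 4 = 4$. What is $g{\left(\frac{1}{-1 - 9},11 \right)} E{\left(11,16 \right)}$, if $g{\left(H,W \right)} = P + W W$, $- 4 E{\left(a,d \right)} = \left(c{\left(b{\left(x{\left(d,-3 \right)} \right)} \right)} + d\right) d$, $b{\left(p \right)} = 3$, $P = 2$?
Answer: $-12300$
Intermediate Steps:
$x{\left(o,Y \right)} = 8$ ($x{\left(o,Y \right)} = 4 + 4 = 8$)
$c{\left(s \right)} = s^{2}$
$E{\left(a,d \right)} = - \frac{d \left(9 + d\right)}{4}$ ($E{\left(a,d \right)} = - \frac{\left(3^{2} + d\right) d}{4} = - \frac{\left(9 + d\right) d}{4} = - \frac{d \left(9 + d\right)}{4}$)
$g{\left(H,W \right)} = 2 + W^{2}$ ($g{\left(H,W \right)} = 2 + W W = 2 + W^{2}$)
$g{\left(\frac{1}{-1 - 9},11 \right)} E{\left(11,16 \right)} = \left(2 + 11^{2}\right) \left(\left(- \frac{1}{4}\right) 16 \left(9 + 16\right)\right) = \left(2 + 121\right) \left(\left(- \frac{1}{4}\right) 16 \cdot 25\right) = 123 \left(-100\right) = -12300$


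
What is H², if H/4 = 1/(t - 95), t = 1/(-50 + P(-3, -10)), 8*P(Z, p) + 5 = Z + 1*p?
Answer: 698896/394379881 ≈ 0.0017721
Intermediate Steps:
P(Z, p) = -5/8 + Z/8 + p/8 (P(Z, p) = -5/8 + (Z + 1*p)/8 = -5/8 + (Z + p)/8 = -5/8 + (Z/8 + p/8) = -5/8 + Z/8 + p/8)
t = -4/209 (t = 1/(-50 + (-5/8 + (⅛)*(-3) + (⅛)*(-10))) = 1/(-50 + (-5/8 - 3/8 - 5/4)) = 1/(-50 - 9/4) = 1/(-209/4) = -4/209 ≈ -0.019139)
H = -836/19859 (H = 4/(-4/209 - 95) = 4/(-19859/209) = 4*(-209/19859) = -836/19859 ≈ -0.042097)
H² = (-836/19859)² = 698896/394379881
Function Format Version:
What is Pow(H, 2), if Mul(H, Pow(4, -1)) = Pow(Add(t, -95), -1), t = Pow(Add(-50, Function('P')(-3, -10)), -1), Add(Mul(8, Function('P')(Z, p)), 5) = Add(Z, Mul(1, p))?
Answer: Rational(698896, 394379881) ≈ 0.0017721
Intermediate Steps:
Function('P')(Z, p) = Add(Rational(-5, 8), Mul(Rational(1, 8), Z), Mul(Rational(1, 8), p)) (Function('P')(Z, p) = Add(Rational(-5, 8), Mul(Rational(1, 8), Add(Z, Mul(1, p)))) = Add(Rational(-5, 8), Mul(Rational(1, 8), Add(Z, p))) = Add(Rational(-5, 8), Add(Mul(Rational(1, 8), Z), Mul(Rational(1, 8), p))) = Add(Rational(-5, 8), Mul(Rational(1, 8), Z), Mul(Rational(1, 8), p)))
t = Rational(-4, 209) (t = Pow(Add(-50, Add(Rational(-5, 8), Mul(Rational(1, 8), -3), Mul(Rational(1, 8), -10))), -1) = Pow(Add(-50, Add(Rational(-5, 8), Rational(-3, 8), Rational(-5, 4))), -1) = Pow(Add(-50, Rational(-9, 4)), -1) = Pow(Rational(-209, 4), -1) = Rational(-4, 209) ≈ -0.019139)
H = Rational(-836, 19859) (H = Mul(4, Pow(Add(Rational(-4, 209), -95), -1)) = Mul(4, Pow(Rational(-19859, 209), -1)) = Mul(4, Rational(-209, 19859)) = Rational(-836, 19859) ≈ -0.042097)
Pow(H, 2) = Pow(Rational(-836, 19859), 2) = Rational(698896, 394379881)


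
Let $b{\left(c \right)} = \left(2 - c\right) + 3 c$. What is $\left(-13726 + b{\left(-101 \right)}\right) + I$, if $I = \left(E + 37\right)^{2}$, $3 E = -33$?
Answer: $-13250$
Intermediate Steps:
$E = -11$ ($E = \frac{1}{3} \left(-33\right) = -11$)
$b{\left(c \right)} = 2 + 2 c$
$I = 676$ ($I = \left(-11 + 37\right)^{2} = 26^{2} = 676$)
$\left(-13726 + b{\left(-101 \right)}\right) + I = \left(-13726 + \left(2 + 2 \left(-101\right)\right)\right) + 676 = \left(-13726 + \left(2 - 202\right)\right) + 676 = \left(-13726 - 200\right) + 676 = -13926 + 676 = -13250$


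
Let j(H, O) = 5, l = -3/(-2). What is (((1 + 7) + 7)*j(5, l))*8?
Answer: 600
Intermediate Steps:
l = 3/2 (l = -3*(-½) = 3/2 ≈ 1.5000)
(((1 + 7) + 7)*j(5, l))*8 = (((1 + 7) + 7)*5)*8 = ((8 + 7)*5)*8 = (15*5)*8 = 75*8 = 600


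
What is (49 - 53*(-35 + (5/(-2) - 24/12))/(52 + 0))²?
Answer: 86174089/10816 ≈ 7967.3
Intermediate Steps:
(49 - 53*(-35 + (5/(-2) - 24/12))/(52 + 0))² = (49 - 53/(52/(-35 + (5*(-½) - 24*1/12))))² = (49 - 53/(52/(-35 + (-5/2 - 2))))² = (49 - 53/(52/(-35 - 9/2)))² = (49 - 53/(52/(-79/2)))² = (49 - 53/(52*(-2/79)))² = (49 - 53/(-104/79))² = (49 - 53*(-79/104))² = (49 + 4187/104)² = (9283/104)² = 86174089/10816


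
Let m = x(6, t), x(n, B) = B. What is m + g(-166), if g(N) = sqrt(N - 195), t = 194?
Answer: 194 + 19*I ≈ 194.0 + 19.0*I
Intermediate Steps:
m = 194
g(N) = sqrt(-195 + N)
m + g(-166) = 194 + sqrt(-195 - 166) = 194 + sqrt(-361) = 194 + 19*I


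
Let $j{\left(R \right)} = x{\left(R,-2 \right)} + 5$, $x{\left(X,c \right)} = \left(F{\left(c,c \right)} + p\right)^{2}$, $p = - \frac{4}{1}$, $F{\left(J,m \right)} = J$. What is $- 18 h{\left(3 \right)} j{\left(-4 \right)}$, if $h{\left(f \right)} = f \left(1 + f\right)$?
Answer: $-8856$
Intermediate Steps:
$p = -4$ ($p = \left(-4\right) 1 = -4$)
$x{\left(X,c \right)} = \left(-4 + c\right)^{2}$ ($x{\left(X,c \right)} = \left(c - 4\right)^{2} = \left(-4 + c\right)^{2}$)
$j{\left(R \right)} = 41$ ($j{\left(R \right)} = \left(-4 - 2\right)^{2} + 5 = \left(-6\right)^{2} + 5 = 36 + 5 = 41$)
$- 18 h{\left(3 \right)} j{\left(-4 \right)} = - 18 \cdot 3 \left(1 + 3\right) 41 = - 18 \cdot 3 \cdot 4 \cdot 41 = \left(-18\right) 12 \cdot 41 = \left(-216\right) 41 = -8856$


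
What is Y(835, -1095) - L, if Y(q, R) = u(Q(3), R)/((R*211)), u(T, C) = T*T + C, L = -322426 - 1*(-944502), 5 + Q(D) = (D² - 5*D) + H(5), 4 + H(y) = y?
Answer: -28745509685/46209 ≈ -6.2208e+5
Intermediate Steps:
H(y) = -4 + y
Q(D) = -4 + D² - 5*D (Q(D) = -5 + ((D² - 5*D) + (-4 + 5)) = -5 + ((D² - 5*D) + 1) = -5 + (1 + D² - 5*D) = -4 + D² - 5*D)
L = 622076 (L = -322426 + 944502 = 622076)
u(T, C) = C + T² (u(T, C) = T² + C = C + T²)
Y(q, R) = (100 + R)/(211*R) (Y(q, R) = (R + (-4 + 3² - 5*3)²)/((R*211)) = (R + (-4 + 9 - 15)²)/((211*R)) = (R + (-10)²)*(1/(211*R)) = (R + 100)*(1/(211*R)) = (100 + R)*(1/(211*R)) = (100 + R)/(211*R))
Y(835, -1095) - L = (1/211)*(100 - 1095)/(-1095) - 1*622076 = (1/211)*(-1/1095)*(-995) - 622076 = 199/46209 - 622076 = -28745509685/46209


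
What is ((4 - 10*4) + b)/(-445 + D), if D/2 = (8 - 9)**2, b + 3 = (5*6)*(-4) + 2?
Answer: 157/443 ≈ 0.35440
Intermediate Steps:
b = -121 (b = -3 + ((5*6)*(-4) + 2) = -3 + (30*(-4) + 2) = -3 + (-120 + 2) = -3 - 118 = -121)
D = 2 (D = 2*(8 - 9)**2 = 2*(-1)**2 = 2*1 = 2)
((4 - 10*4) + b)/(-445 + D) = ((4 - 10*4) - 121)/(-445 + 2) = ((4 - 40) - 121)/(-443) = (-36 - 121)*(-1/443) = -157*(-1/443) = 157/443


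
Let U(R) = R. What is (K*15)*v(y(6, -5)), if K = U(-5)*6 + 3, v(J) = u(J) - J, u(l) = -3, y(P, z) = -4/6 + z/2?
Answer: -135/2 ≈ -67.500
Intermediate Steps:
y(P, z) = -⅔ + z/2 (y(P, z) = -4*⅙ + z*(½) = -⅔ + z/2)
v(J) = -3 - J
K = -27 (K = -5*6 + 3 = -30 + 3 = -27)
(K*15)*v(y(6, -5)) = (-27*15)*(-3 - (-⅔ + (½)*(-5))) = -405*(-3 - (-⅔ - 5/2)) = -405*(-3 - 1*(-19/6)) = -405*(-3 + 19/6) = -405*⅙ = -135/2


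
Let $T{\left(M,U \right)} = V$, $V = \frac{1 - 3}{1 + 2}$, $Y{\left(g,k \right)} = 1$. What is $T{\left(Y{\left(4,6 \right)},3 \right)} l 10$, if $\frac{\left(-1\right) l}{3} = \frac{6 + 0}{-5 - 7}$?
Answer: $-10$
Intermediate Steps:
$V = - \frac{2}{3} \approx -0.66667$
$T{\left(M,U \right)} = - \frac{2}{3}$
$l = \frac{3}{2}$ ($l = - 3 \frac{6 + 0}{-5 - 7} = - 3 \frac{6}{-12} = - 3 \cdot 6 \left(- \frac{1}{12}\right) = \left(-3\right) \left(- \frac{1}{2}\right) = \frac{3}{2} \approx 1.5$)
$T{\left(Y{\left(4,6 \right)},3 \right)} l 10 = \left(- \frac{2}{3}\right) \frac{3}{2} \cdot 10 = \left(-1\right) 10 = -10$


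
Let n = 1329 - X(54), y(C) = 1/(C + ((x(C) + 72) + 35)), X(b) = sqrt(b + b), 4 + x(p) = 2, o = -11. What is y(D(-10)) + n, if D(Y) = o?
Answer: 124927/94 - 6*sqrt(3) ≈ 1318.6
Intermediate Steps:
D(Y) = -11
x(p) = -2 (x(p) = -4 + 2 = -2)
X(b) = sqrt(2)*sqrt(b) (X(b) = sqrt(2*b) = sqrt(2)*sqrt(b))
y(C) = 1/(105 + C) (y(C) = 1/(C + ((-2 + 72) + 35)) = 1/(C + (70 + 35)) = 1/(C + 105) = 1/(105 + C))
n = 1329 - 6*sqrt(3) (n = 1329 - sqrt(2)*sqrt(54) = 1329 - sqrt(2)*3*sqrt(6) = 1329 - 6*sqrt(3) ≈ 1318.6)
y(D(-10)) + n = 1/(105 - 11) + (1329 - 6*sqrt(3)) = 1/94 + (1329 - 6*sqrt(3)) = 124927/94 - 6*sqrt(3)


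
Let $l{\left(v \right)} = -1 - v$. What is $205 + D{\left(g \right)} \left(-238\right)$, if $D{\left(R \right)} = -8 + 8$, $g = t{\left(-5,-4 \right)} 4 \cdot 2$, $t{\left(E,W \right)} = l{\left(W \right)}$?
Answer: $205$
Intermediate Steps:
$t{\left(E,W \right)} = -1 - W$
$g = 24$ ($g = \left(-1 - -4\right) 4 \cdot 2 = \left(-1 + 4\right) 4 \cdot 2 = 3 \cdot 4 \cdot 2 = 12 \cdot 2 = 24$)
$D{\left(R \right)} = 0$
$205 + D{\left(g \right)} \left(-238\right) = 205 + 0 \left(-238\right) = 205 + 0 = 205$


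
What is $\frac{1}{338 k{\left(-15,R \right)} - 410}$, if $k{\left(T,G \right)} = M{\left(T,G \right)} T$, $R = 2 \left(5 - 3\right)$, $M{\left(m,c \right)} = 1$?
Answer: $- \frac{1}{5480} \approx -0.00018248$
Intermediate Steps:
$R = 4$ ($R = 2 \cdot 2 = 4$)
$k{\left(T,G \right)} = T$ ($k{\left(T,G \right)} = 1 T = T$)
$\frac{1}{338 k{\left(-15,R \right)} - 410} = \frac{1}{338 \left(-15\right) - 410} = \frac{1}{-5070 - 410} = \frac{1}{-5480} = - \frac{1}{5480}$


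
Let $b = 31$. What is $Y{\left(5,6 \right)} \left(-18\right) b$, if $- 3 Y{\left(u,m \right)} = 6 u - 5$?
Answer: $4650$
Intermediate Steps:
$Y{\left(u,m \right)} = \frac{5}{3} - 2 u$ ($Y{\left(u,m \right)} = - \frac{6 u - 5}{3} = - \frac{-5 + 6 u}{3} = \frac{5}{3} - 2 u$)
$Y{\left(5,6 \right)} \left(-18\right) b = \left(\frac{5}{3} - 10\right) \left(-18\right) 31 = \left(- \frac{25}{3}\right) \left(-18\right) 31 = 150 \cdot 31 = 4650$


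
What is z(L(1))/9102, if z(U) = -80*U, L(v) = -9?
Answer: 120/1517 ≈ 0.079103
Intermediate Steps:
z(L(1))/9102 = -80*(-9)/9102 = 720*(1/9102) = 120/1517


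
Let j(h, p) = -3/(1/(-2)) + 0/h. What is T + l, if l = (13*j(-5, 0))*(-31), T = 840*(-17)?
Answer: -16698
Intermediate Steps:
j(h, p) = 6 (j(h, p) = -3/(-½) + 0 = -3*(-2) + 0 = 6 + 0 = 6)
T = -14280
l = -2418 (l = (13*6)*(-31) = 78*(-31) = -2418)
T + l = -14280 - 2418 = -16698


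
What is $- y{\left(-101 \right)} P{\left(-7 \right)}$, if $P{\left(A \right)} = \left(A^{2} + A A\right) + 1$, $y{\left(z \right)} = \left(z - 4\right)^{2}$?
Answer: $-1091475$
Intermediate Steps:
$y{\left(z \right)} = \left(-4 + z\right)^{2}$
$P{\left(A \right)} = 1 + 2 A^{2}$ ($P{\left(A \right)} = \left(A^{2} + A^{2}\right) + 1 = 2 A^{2} + 1 = 1 + 2 A^{2}$)
$- y{\left(-101 \right)} P{\left(-7 \right)} = - \left(-4 - 101\right)^{2} \left(1 + 2 \left(-7\right)^{2}\right) = - \left(-105\right)^{2} \left(1 + 2 \cdot 49\right) = - 11025 \left(1 + 98\right) = - 11025 \cdot 99 = \left(-1\right) 1091475 = -1091475$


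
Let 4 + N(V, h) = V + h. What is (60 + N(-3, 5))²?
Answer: 3364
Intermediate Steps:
N(V, h) = -4 + V + h (N(V, h) = -4 + (V + h) = -4 + V + h)
(60 + N(-3, 5))² = (60 + (-4 - 3 + 5))² = (60 - 2)² = 58² = 3364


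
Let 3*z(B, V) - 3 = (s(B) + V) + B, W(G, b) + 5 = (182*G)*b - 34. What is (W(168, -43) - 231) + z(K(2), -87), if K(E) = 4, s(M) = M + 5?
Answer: -3945185/3 ≈ -1.3151e+6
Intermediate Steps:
s(M) = 5 + M
W(G, b) = -39 + 182*G*b (W(G, b) = -5 + ((182*G)*b - 34) = -5 + (182*G*b - 34) = -5 + (-34 + 182*G*b) = -39 + 182*G*b)
z(B, V) = 8/3 + V/3 + 2*B/3 (z(B, V) = 1 + (((5 + B) + V) + B)/3 = 1 + ((5 + B + V) + B)/3 = 1 + (5 + V + 2*B)/3 = 1 + (5/3 + V/3 + 2*B/3) = 8/3 + V/3 + 2*B/3)
(W(168, -43) - 231) + z(K(2), -87) = ((-39 + 182*168*(-43)) - 231) + (8/3 + (1/3)*(-87) + (2/3)*4) = ((-39 - 1314768) - 231) + (8/3 - 29 + 8/3) = (-1314807 - 231) - 71/3 = -1315038 - 71/3 = -3945185/3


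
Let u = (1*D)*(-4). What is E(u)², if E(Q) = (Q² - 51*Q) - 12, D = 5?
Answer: 1982464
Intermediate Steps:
u = -20 (u = (1*5)*(-4) = 5*(-4) = -20)
E(Q) = -12 + Q² - 51*Q
E(u)² = (-12 + (-20)² - 51*(-20))² = (-12 + 400 + 1020)² = 1408² = 1982464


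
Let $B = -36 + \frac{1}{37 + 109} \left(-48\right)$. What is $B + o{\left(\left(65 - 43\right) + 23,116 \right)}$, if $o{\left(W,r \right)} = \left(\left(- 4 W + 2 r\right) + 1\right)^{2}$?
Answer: $\frac{202405}{73} \approx 2772.7$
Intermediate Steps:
$o{\left(W,r \right)} = \left(1 - 4 W + 2 r\right)^{2}$
$B = - \frac{2652}{73}$ ($B = -36 + \frac{1}{146} \left(-48\right) = -36 - \frac{24}{73} = - \frac{2652}{73} \approx -36.329$)
$B + o{\left(\left(65 - 43\right) + 23,116 \right)} = - \frac{2652}{73} + \left(1 - 4 \left(\left(65 - 43\right) + 23\right) + 2 \cdot 116\right)^{2} = - \frac{2652}{73} + \left(1 - 4 \left(22 + 23\right) + 232\right)^{2} = - \frac{2652}{73} + \left(1 - 180 + 232\right)^{2} = - \frac{2652}{73} + 53^{2} = - \frac{2652}{73} + 2809 = \frac{202405}{73}$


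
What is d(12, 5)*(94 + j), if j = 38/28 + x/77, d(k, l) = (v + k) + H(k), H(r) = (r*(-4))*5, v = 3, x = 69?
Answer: -3335175/154 ≈ -21657.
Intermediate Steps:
H(r) = -20*r (H(r) = -4*r*5 = -20*r)
d(k, l) = 3 - 19*k (d(k, l) = (3 + k) - 20*k = 3 - 19*k)
j = 347/154 (j = 38/28 + 69/77 = 38*(1/28) + 69*(1/77) = 19/14 + 69/77 = 347/154 ≈ 2.2532)
d(12, 5)*(94 + j) = (3 - 19*12)*(94 + 347/154) = (3 - 228)*(14823/154) = -225*14823/154 = -3335175/154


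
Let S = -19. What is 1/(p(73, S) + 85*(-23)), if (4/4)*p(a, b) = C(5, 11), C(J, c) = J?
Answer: -1/1950 ≈ -0.00051282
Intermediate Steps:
p(a, b) = 5
1/(p(73, S) + 85*(-23)) = 1/(5 + 85*(-23)) = 1/(5 - 1955) = 1/(-1950) = -1/1950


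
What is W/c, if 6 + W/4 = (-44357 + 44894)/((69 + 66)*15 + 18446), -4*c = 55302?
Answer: 326104/188681207 ≈ 0.0017283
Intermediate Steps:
c = -27651/2 (c = -¼*55302 = -27651/2 ≈ -13826.)
W = -489156/20471 (W = -24 + 4*((-44357 + 44894)/((69 + 66)*15 + 18446)) = -24 + 4*(537/(135*15 + 18446)) = -24 + 4*(537/(2025 + 18446)) = -24 + 4*(537/20471) = -24 + 2148/20471 = -489156/20471 ≈ -23.895)
W/c = -489156/(20471*(-27651/2)) = -489156/20471*(-2/27651) = 326104/188681207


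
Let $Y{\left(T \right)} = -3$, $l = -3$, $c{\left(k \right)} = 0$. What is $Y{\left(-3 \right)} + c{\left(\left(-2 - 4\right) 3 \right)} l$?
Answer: $-3$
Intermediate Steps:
$Y{\left(-3 \right)} + c{\left(\left(-2 - 4\right) 3 \right)} l = -3 + 0 \left(-3\right) = -3 + 0 = -3$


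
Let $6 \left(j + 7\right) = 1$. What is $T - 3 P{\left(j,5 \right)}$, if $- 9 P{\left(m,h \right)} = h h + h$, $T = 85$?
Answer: $95$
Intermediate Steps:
$j = - \frac{41}{6}$ ($j = -7 + \frac{1}{6} \cdot 1 = -7 + \frac{1}{6} = - \frac{41}{6} \approx -6.8333$)
$P{\left(m,h \right)} = - \frac{h}{9} - \frac{h^{2}}{9}$ ($P{\left(m,h \right)} = - \frac{h h + h}{9} = - \frac{h^{2} + h}{9} = - \frac{h + h^{2}}{9} = - \frac{h}{9} - \frac{h^{2}}{9}$)
$T - 3 P{\left(j,5 \right)} = 85 - 3 \left(\left(- \frac{1}{9}\right) 5 \left(1 + 5\right)\right) = 85 - 3 \left(\left(- \frac{1}{9}\right) 5 \cdot 6\right) = 85 - -10 = 85 + 10 = 95$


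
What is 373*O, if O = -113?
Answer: -42149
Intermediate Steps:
373*O = 373*(-113) = -42149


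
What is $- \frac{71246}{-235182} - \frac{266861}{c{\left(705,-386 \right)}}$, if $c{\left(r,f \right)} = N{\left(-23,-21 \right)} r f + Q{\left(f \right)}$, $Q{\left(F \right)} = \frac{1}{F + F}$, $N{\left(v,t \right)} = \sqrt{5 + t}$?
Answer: $\frac{25155787530667049357395}{83038885233415031695191} - \frac{173123539552548480 i}{706167013065753601} \approx 0.30294 - 0.24516 i$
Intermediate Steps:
$Q{\left(F \right)} = \frac{1}{2 F}$
$c{\left(r,f \right)} = \frac{1}{2 f} + 4 i f r$ ($c{\left(r,f \right)} = \sqrt{5 - 21} r f + \frac{1}{2 f} = \sqrt{-16} r f + \frac{1}{2 f} = 4 i r f + \frac{1}{2 f} = 4 i f r + \frac{1}{2 f} = \frac{1}{2 f} + 4 i f r$)
$- \frac{71246}{-235182} - \frac{266861}{c{\left(705,-386 \right)}} = - \frac{71246}{-235182} - \frac{266861}{\frac{1}{2 \left(-386\right)} + 4 i \left(-386\right) 705} = \left(-71246\right) \left(- \frac{1}{235182}\right) - \frac{266861}{\frac{1}{2} \left(- \frac{1}{386}\right) - 1088520 i} = \frac{35623}{117591} - \frac{266861}{- \frac{1}{772} - 1088520 i} = \frac{35623}{117591} - 266861 \frac{595984 \left(- \frac{1}{772} + 1088520 i\right)}{706167013065753601} = \frac{35623}{117591} - \frac{159044886224 \left(- \frac{1}{772} + 1088520 i\right)}{706167013065753601}$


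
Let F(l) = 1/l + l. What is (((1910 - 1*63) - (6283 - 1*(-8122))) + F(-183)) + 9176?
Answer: -652396/183 ≈ -3565.0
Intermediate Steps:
F(l) = l + 1/l
(((1910 - 1*63) - (6283 - 1*(-8122))) + F(-183)) + 9176 = (((1910 - 1*63) - (6283 - 1*(-8122))) + (-183 + 1/(-183))) + 9176 = (((1910 - 63) - (6283 + 8122)) + (-183 - 1/183)) + 9176 = ((1847 - 1*14405) - 33490/183) + 9176 = ((1847 - 14405) - 33490/183) + 9176 = (-12558 - 33490/183) + 9176 = -2331604/183 + 9176 = -652396/183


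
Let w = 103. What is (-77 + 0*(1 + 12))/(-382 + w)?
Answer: 77/279 ≈ 0.27599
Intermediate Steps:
(-77 + 0*(1 + 12))/(-382 + w) = (-77 + 0*(1 + 12))/(-382 + 103) = (-77 + 0*13)/(-279) = (-77 + 0)*(-1/279) = -77*(-1/279) = 77/279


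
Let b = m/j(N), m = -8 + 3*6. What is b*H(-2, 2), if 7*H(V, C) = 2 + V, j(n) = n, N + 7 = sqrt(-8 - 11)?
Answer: 0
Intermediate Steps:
N = -7 + I*sqrt(19) (N = -7 + sqrt(-8 - 11) = -7 + sqrt(-19) = -7 + I*sqrt(19) ≈ -7.0 + 4.3589*I)
m = 10 (m = -8 + 18 = 10)
H(V, C) = 2/7 + V/7 (H(V, C) = (2 + V)/7 = 2/7 + V/7)
b = 10/(-7 + I*sqrt(19)) ≈ -1.0294 - 0.64101*I
b*H(-2, 2) = (-35/34 - 5*I*sqrt(19)/34)*(2/7 + (1/7)*(-2)) = (-35/34 - 5*I*sqrt(19)/34)*(2/7 - 2/7) = (-35/34 - 5*I*sqrt(19)/34)*0 = 0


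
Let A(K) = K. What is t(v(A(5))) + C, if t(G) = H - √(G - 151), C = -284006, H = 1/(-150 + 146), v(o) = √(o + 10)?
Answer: -1136025/4 - I*√(151 - √15) ≈ -2.8401e+5 - 12.13*I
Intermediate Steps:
v(o) = √(10 + o)
H = -¼ (H = 1/(-4) = -¼ ≈ -0.25000)
t(G) = -¼ - √(-151 + G) (t(G) = -¼ - √(G - 151) = -¼ - √(-151 + G))
t(v(A(5))) + C = (-¼ - √(-151 + √(10 + 5))) - 284006 = (-¼ - √(-151 + √15)) - 284006 = -1136025/4 - √(-151 + √15)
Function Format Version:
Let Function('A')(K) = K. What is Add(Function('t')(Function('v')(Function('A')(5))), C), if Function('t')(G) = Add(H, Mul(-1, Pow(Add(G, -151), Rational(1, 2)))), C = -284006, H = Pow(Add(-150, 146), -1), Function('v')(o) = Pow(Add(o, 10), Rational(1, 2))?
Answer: Add(Rational(-1136025, 4), Mul(-1, I, Pow(Add(151, Mul(-1, Pow(15, Rational(1, 2)))), Rational(1, 2)))) ≈ Add(-2.8401e+5, Mul(-12.130, I))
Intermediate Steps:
Function('v')(o) = Pow(Add(10, o), Rational(1, 2))
H = Rational(-1, 4) (H = Pow(-4, -1) = Rational(-1, 4) ≈ -0.25000)
Function('t')(G) = Add(Rational(-1, 4), Mul(-1, Pow(Add(-151, G), Rational(1, 2)))) (Function('t')(G) = Add(Rational(-1, 4), Mul(-1, Pow(Add(G, -151), Rational(1, 2)))) = Add(Rational(-1, 4), Mul(-1, Pow(Add(-151, G), Rational(1, 2)))))
Add(Function('t')(Function('v')(Function('A')(5))), C) = Add(Add(Rational(-1, 4), Mul(-1, Pow(Add(-151, Pow(Add(10, 5), Rational(1, 2))), Rational(1, 2)))), -284006) = Add(Add(Rational(-1, 4), Mul(-1, Pow(Add(-151, Pow(15, Rational(1, 2))), Rational(1, 2)))), -284006) = Add(Rational(-1136025, 4), Mul(-1, Pow(Add(-151, Pow(15, Rational(1, 2))), Rational(1, 2))))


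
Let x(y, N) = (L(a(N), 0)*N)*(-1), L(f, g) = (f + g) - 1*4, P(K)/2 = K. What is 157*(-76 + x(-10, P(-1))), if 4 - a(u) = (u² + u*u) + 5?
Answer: -16014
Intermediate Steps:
a(u) = -1 - 2*u² (a(u) = 4 - ((u² + u*u) + 5) = 4 - ((u² + u²) + 5) = 4 - (2*u² + 5) = 4 - (5 + 2*u²) = 4 + (-5 - 2*u²) = -1 - 2*u²)
P(K) = 2*K
L(f, g) = -4 + f + g (L(f, g) = (f + g) - 4 = -4 + f + g)
x(y, N) = -N*(-5 - 2*N²) (x(y, N) = ((-4 + (-1 - 2*N²) + 0)*N)*(-1) = ((-5 - 2*N²)*N)*(-1) = (N*(-5 - 2*N²))*(-1) = -N*(-5 - 2*N²))
157*(-76 + x(-10, P(-1))) = 157*(-76 + (2*(-1))*(5 + 2*(2*(-1))²)) = 157*(-76 - 2*(5 + 2*(-2)²)) = 157*(-76 - 2*(5 + 2*4)) = 157*(-76 - 2*(5 + 8)) = 157*(-76 - 2*13) = 157*(-76 - 26) = 157*(-102) = -16014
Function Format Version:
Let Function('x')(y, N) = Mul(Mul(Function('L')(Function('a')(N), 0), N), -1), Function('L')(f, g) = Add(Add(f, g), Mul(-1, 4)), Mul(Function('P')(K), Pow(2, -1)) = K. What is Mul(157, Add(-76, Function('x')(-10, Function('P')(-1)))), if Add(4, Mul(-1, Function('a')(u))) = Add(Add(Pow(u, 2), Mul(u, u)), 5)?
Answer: -16014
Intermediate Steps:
Function('a')(u) = Add(-1, Mul(-2, Pow(u, 2))) (Function('a')(u) = Add(4, Mul(-1, Add(Add(Pow(u, 2), Mul(u, u)), 5))) = Add(4, Mul(-1, Add(Add(Pow(u, 2), Pow(u, 2)), 5))) = Add(4, Mul(-1, Add(Mul(2, Pow(u, 2)), 5))) = Add(4, Mul(-1, Add(5, Mul(2, Pow(u, 2))))) = Add(4, Add(-5, Mul(-2, Pow(u, 2)))) = Add(-1, Mul(-2, Pow(u, 2))))
Function('P')(K) = Mul(2, K)
Function('L')(f, g) = Add(-4, f, g) (Function('L')(f, g) = Add(Add(f, g), -4) = Add(-4, f, g))
Function('x')(y, N) = Mul(-1, N, Add(-5, Mul(-2, Pow(N, 2)))) (Function('x')(y, N) = Mul(Mul(Add(-4, Add(-1, Mul(-2, Pow(N, 2))), 0), N), -1) = Mul(Mul(Add(-5, Mul(-2, Pow(N, 2))), N), -1) = Mul(Mul(N, Add(-5, Mul(-2, Pow(N, 2)))), -1) = Mul(-1, N, Add(-5, Mul(-2, Pow(N, 2)))))
Mul(157, Add(-76, Function('x')(-10, Function('P')(-1)))) = Mul(157, Add(-76, Mul(Mul(2, -1), Add(5, Mul(2, Pow(Mul(2, -1), 2)))))) = Mul(157, Add(-76, Mul(-2, Add(5, Mul(2, Pow(-2, 2)))))) = Mul(157, Add(-76, Mul(-2, Add(5, Mul(2, 4))))) = Mul(157, Add(-76, Mul(-2, Add(5, 8)))) = Mul(157, Add(-76, Mul(-2, 13))) = Mul(157, Add(-76, -26)) = Mul(157, -102) = -16014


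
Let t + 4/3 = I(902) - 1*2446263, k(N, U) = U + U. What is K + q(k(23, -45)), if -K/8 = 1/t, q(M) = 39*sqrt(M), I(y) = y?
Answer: 24/7336087 + 117*I*sqrt(10) ≈ 3.2715e-6 + 369.99*I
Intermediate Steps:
k(N, U) = 2*U
t = -7336087/3 (t = -4/3 + (902 - 1*2446263) = -4/3 + (902 - 2446263) = -4/3 - 2445361 = -7336087/3 ≈ -2.4454e+6)
K = 24/7336087 (K = -8/(-7336087/3) = -8*(-3/7336087) = 24/7336087 ≈ 3.2715e-6)
K + q(k(23, -45)) = 24/7336087 + 39*sqrt(2*(-45)) = 24/7336087 + 39*sqrt(-90) = 24/7336087 + 39*(3*I*sqrt(10)) = 24/7336087 + 117*I*sqrt(10)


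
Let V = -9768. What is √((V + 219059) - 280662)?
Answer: I*√71371 ≈ 267.15*I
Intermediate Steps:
√((V + 219059) - 280662) = √((-9768 + 219059) - 280662) = √(209291 - 280662) = √(-71371) = I*√71371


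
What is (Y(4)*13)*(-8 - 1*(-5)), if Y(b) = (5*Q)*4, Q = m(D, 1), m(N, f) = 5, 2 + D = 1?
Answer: -3900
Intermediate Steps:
D = -1 (D = -2 + 1 = -1)
Q = 5
Y(b) = 100 (Y(b) = (5*5)*4 = 25*4 = 100)
(Y(4)*13)*(-8 - 1*(-5)) = (100*13)*(-8 - 1*(-5)) = 1300*(-8 + 5) = 1300*(-3) = -3900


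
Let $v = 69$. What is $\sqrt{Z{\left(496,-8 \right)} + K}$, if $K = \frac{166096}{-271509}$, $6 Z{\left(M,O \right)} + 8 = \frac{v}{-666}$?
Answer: $\frac{i \sqrt{16166377783619}}{2870238} \approx 1.4008 i$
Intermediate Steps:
$Z{\left(M,O \right)} = - \frac{1799}{1332}$ ($Z{\left(M,O \right)} = - \frac{4}{3} + \frac{69 \frac{1}{-666}}{6} = - \frac{4}{3} + \frac{69 \left(- \frac{1}{666}\right)}{6} = - \frac{4}{3} + \frac{1}{6} \left(- \frac{23}{222}\right) = - \frac{4}{3} - \frac{23}{1332} = - \frac{1799}{1332}$)
$K = - \frac{23728}{38787}$ ($K = 166096 \left(- \frac{1}{271509}\right) = - \frac{23728}{38787} \approx -0.61175$)
$\sqrt{Z{\left(496,-8 \right)} + K} = \sqrt{- \frac{1799}{1332} - \frac{23728}{38787}} = \sqrt{- \frac{33794503}{17221428}} = \frac{i \sqrt{16166377783619}}{2870238}$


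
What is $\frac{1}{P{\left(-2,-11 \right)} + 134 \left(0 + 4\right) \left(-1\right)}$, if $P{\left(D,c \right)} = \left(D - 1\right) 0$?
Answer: $- \frac{1}{536} \approx -0.0018657$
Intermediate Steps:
$P{\left(D,c \right)} = 0$ ($P{\left(D,c \right)} = \left(-1 + D\right) 0 = 0$)
$\frac{1}{P{\left(-2,-11 \right)} + 134 \left(0 + 4\right) \left(-1\right)} = \frac{1}{0 + 134 \left(0 + 4\right) \left(-1\right)} = \frac{1}{0 + 134 \cdot 4 \left(-1\right)} = \frac{1}{0 + 134 \left(-4\right)} = \frac{1}{0 - 536} = \frac{1}{-536} = - \frac{1}{536}$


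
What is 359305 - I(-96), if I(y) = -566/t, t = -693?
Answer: 248997799/693 ≈ 3.5930e+5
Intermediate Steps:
I(y) = 566/693 (I(y) = -566/(-693) = -566*(-1/693) = 566/693)
359305 - I(-96) = 359305 - 1*566/693 = 359305 - 566/693 = 248997799/693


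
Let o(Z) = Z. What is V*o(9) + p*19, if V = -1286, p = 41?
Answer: -10795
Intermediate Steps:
V*o(9) + p*19 = -1286*9 + 41*19 = -11574 + 779 = -10795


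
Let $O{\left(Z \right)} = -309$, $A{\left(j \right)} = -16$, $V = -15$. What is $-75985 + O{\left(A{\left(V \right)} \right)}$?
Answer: $-76294$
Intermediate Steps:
$-75985 + O{\left(A{\left(V \right)} \right)} = -75985 - 309 = -76294$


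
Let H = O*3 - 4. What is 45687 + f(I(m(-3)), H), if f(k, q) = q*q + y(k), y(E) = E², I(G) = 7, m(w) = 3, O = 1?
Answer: 45737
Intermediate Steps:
H = -1 (H = 1*3 - 4 = 3 - 4 = -1)
f(k, q) = k² + q² (f(k, q) = q*q + k² = q² + k² = k² + q²)
45687 + f(I(m(-3)), H) = 45687 + (7² + (-1)²) = 45687 + (49 + 1) = 45687 + 50 = 45737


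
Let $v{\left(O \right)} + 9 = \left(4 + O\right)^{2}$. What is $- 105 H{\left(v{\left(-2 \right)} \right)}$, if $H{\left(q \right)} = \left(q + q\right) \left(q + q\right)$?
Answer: $-10500$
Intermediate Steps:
$v{\left(O \right)} = -9 + \left(4 + O\right)^{2}$
$H{\left(q \right)} = 4 q^{2}$ ($H{\left(q \right)} = 2 q 2 q = 4 q^{2}$)
$- 105 H{\left(v{\left(-2 \right)} \right)} = - 105 \cdot 4 \left(-9 + \left(4 - 2\right)^{2}\right)^{2} = - 105 \cdot 4 \left(-9 + 2^{2}\right)^{2} = - 105 \cdot 4 \left(-9 + 4\right)^{2} = - 105 \cdot 4 \left(-5\right)^{2} = - 105 \cdot 4 \cdot 25 = \left(-105\right) 100 = -10500$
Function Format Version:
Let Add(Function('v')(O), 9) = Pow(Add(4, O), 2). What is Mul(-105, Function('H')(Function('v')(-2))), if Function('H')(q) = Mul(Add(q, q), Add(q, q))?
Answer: -10500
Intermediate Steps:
Function('v')(O) = Add(-9, Pow(Add(4, O), 2))
Function('H')(q) = Mul(4, Pow(q, 2)) (Function('H')(q) = Mul(Mul(2, q), Mul(2, q)) = Mul(4, Pow(q, 2)))
Mul(-105, Function('H')(Function('v')(-2))) = Mul(-105, Mul(4, Pow(Add(-9, Pow(Add(4, -2), 2)), 2))) = Mul(-105, Mul(4, Pow(Add(-9, Pow(2, 2)), 2))) = Mul(-105, Mul(4, Pow(Add(-9, 4), 2))) = Mul(-105, Mul(4, Pow(-5, 2))) = Mul(-105, Mul(4, 25)) = Mul(-105, 100) = -10500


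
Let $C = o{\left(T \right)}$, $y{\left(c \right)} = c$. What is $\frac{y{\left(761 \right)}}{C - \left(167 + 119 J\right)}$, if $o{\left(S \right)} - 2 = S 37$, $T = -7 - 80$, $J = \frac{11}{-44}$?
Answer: $- \frac{3044}{13417} \approx -0.22688$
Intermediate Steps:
$J = - \frac{1}{4}$ ($J = 11 \left(- \frac{1}{44}\right) = - \frac{1}{4} \approx -0.25$)
$T = -87$ ($T = -7 - 80 = -87$)
$o{\left(S \right)} = 2 + 37 S$ ($o{\left(S \right)} = 2 + S 37 = 2 + 37 S$)
$C = -3217$ ($C = 2 + 37 \left(-87\right) = 2 - 3219 = -3217$)
$\frac{y{\left(761 \right)}}{C - \left(167 + 119 J\right)} = \frac{761}{-3217 - \left(167 + 119 \left(- \frac{1}{4}\right)\right)} = \frac{761}{-3217 - \left(167 - \frac{119}{4}\right)} = \frac{761}{-3217 - \frac{549}{4}} = \frac{761}{- \frac{13417}{4}} = 761 \left(- \frac{4}{13417}\right) = - \frac{3044}{13417}$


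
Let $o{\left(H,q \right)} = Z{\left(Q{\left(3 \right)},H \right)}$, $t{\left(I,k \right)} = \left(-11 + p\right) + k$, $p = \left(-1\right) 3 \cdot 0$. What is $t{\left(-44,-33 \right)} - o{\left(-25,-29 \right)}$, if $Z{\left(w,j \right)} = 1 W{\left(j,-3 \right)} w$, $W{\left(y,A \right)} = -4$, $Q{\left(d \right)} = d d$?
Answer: $-8$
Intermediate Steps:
$Q{\left(d \right)} = d^{2}$
$p = 0$ ($p = \left(-3\right) 0 = 0$)
$Z{\left(w,j \right)} = - 4 w$ ($Z{\left(w,j \right)} = 1 \left(-4\right) w = - 4 w$)
$t{\left(I,k \right)} = -11 + k$ ($t{\left(I,k \right)} = \left(-11 + 0\right) + k = -11 + k$)
$o{\left(H,q \right)} = -36$ ($o{\left(H,q \right)} = - 4 \cdot 3^{2} = \left(-4\right) 9 = -36$)
$t{\left(-44,-33 \right)} - o{\left(-25,-29 \right)} = \left(-11 - 33\right) - -36 = -44 + 36 = -8$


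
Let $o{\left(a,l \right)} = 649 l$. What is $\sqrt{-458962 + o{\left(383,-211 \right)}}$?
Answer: $i \sqrt{595901} \approx 771.95 i$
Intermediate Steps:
$\sqrt{-458962 + o{\left(383,-211 \right)}} = \sqrt{-458962 + 649 \left(-211\right)} = \sqrt{-458962 - 136939} = \sqrt{-595901} = i \sqrt{595901}$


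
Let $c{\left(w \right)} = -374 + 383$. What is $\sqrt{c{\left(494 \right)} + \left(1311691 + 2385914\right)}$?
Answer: $3 \sqrt{410846} \approx 1922.9$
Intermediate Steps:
$c{\left(w \right)} = 9$
$\sqrt{c{\left(494 \right)} + \left(1311691 + 2385914\right)} = \sqrt{9 + \left(1311691 + 2385914\right)} = \sqrt{9 + 3697605} = \sqrt{3697614} = 3 \sqrt{410846}$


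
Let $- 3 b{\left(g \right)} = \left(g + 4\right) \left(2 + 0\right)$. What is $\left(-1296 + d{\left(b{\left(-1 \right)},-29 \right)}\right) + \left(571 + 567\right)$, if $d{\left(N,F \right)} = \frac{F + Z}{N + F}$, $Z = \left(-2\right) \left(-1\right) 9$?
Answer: $- \frac{4887}{31} \approx -157.65$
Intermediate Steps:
$b{\left(g \right)} = - \frac{8}{3} - \frac{2 g}{3}$ ($b{\left(g \right)} = - \frac{\left(g + 4\right) \left(2 + 0\right)}{3} = - \frac{\left(4 + g\right) 2}{3} = - \frac{8 + 2 g}{3} = - \frac{8}{3} - \frac{2 g}{3}$)
$Z = 18$ ($Z = 2 \cdot 9 = 18$)
$d{\left(N,F \right)} = \frac{18 + F}{F + N}$ ($d{\left(N,F \right)} = \frac{F + 18}{N + F} = \frac{18 + F}{F + N}$)
$\left(-1296 + d{\left(b{\left(-1 \right)},-29 \right)}\right) + \left(571 + 567\right) = \left(-1296 + \frac{18 - 29}{-29 - 2}\right) + \left(571 + 567\right) = \left(-1296 + \frac{1}{-29 + \left(- \frac{8}{3} + \frac{2}{3}\right)} \left(-11\right)\right) + 1138 = \left(-1296 + \frac{1}{-29 - 2} \left(-11\right)\right) + 1138 = \left(-1296 + \frac{1}{-31} \left(-11\right)\right) + 1138 = \left(-1296 - - \frac{11}{31}\right) + 1138 = \left(-1296 + \frac{11}{31}\right) + 1138 = - \frac{40165}{31} + 1138 = - \frac{4887}{31}$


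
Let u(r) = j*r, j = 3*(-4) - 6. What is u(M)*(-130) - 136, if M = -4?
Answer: -9496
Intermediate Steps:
j = -18 (j = -12 - 6 = -18)
u(r) = -18*r
u(M)*(-130) - 136 = -18*(-4)*(-130) - 136 = 72*(-130) - 136 = -9360 - 136 = -9496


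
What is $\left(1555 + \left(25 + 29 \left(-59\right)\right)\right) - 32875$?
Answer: $-33006$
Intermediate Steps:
$\left(1555 + \left(25 + 29 \left(-59\right)\right)\right) - 32875 = \left(1555 + \left(25 - 1711\right)\right) - 32875 = \left(1555 - 1686\right) - 32875 = -131 - 32875 = -33006$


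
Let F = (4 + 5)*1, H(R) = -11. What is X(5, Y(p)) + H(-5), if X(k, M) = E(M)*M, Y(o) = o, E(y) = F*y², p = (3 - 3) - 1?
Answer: -20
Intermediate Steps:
p = -1 (p = 0 - 1 = -1)
F = 9 (F = 9*1 = 9)
E(y) = 9*y²
X(k, M) = 9*M³ (X(k, M) = (9*M²)*M = 9*M³)
X(5, Y(p)) + H(-5) = 9*(-1)³ - 11 = 9*(-1) - 11 = -9 - 11 = -20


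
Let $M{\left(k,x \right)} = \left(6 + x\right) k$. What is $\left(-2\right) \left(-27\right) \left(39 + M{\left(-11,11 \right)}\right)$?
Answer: $-7992$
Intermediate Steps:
$M{\left(k,x \right)} = k \left(6 + x\right)$
$\left(-2\right) \left(-27\right) \left(39 + M{\left(-11,11 \right)}\right) = \left(-2\right) \left(-27\right) \left(39 - 11 \left(6 + 11\right)\right) = 54 \left(39 - 187\right) = 54 \left(-148\right) = -7992$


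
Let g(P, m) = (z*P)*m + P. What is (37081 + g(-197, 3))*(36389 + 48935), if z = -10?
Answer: 3651355256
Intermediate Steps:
g(P, m) = P - 10*P*m (g(P, m) = (-10*P)*m + P = -10*P*m + P = P - 10*P*m)
(37081 + g(-197, 3))*(36389 + 48935) = (37081 - 197*(1 - 10*3))*(36389 + 48935) = (37081 - 197*(1 - 30))*85324 = (37081 - 197*(-29))*85324 = (37081 + 5713)*85324 = 42794*85324 = 3651355256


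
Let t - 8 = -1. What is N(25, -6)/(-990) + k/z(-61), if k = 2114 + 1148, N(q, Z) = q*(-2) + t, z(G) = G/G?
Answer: 3229423/990 ≈ 3262.0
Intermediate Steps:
t = 7 (t = 8 - 1 = 7)
z(G) = 1
N(q, Z) = 7 - 2*q (N(q, Z) = q*(-2) + 7 = -2*q + 7 = 7 - 2*q)
k = 3262
N(25, -6)/(-990) + k/z(-61) = (7 - 2*25)/(-990) + 3262/1 = (7 - 50)*(-1/990) + 3262*1 = -43*(-1/990) + 3262 = 43/990 + 3262 = 3229423/990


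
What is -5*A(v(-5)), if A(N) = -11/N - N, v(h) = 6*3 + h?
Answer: 900/13 ≈ 69.231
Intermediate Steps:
v(h) = 18 + h
A(N) = -N - 11/N
-5*A(v(-5)) = -5*(-(18 - 5) - 11/(18 - 5)) = -5*(-1*13 - 11/13) = -5*(-13 - 11*1/13) = -5*(-13 - 11/13) = -5*(-180/13) = 900/13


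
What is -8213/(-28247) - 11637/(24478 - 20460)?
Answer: -295710505/113496446 ≈ -2.6055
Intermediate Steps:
-8213/(-28247) - 11637/(24478 - 20460) = -8213*(-1/28247) - 11637/4018 = 8213/28247 - 11637*1/4018 = 8213/28247 - 11637/4018 = -295710505/113496446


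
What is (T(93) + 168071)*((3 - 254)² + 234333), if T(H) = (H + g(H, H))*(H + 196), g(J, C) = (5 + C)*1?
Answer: 66385762180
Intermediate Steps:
g(J, C) = 5 + C
T(H) = (5 + 2*H)*(196 + H) (T(H) = (H + (5 + H))*(H + 196) = (5 + 2*H)*(196 + H))
(T(93) + 168071)*((3 - 254)² + 234333) = ((980 + 2*93² + 397*93) + 168071)*((3 - 254)² + 234333) = ((980 + 2*8649 + 36921) + 168071)*((-251)² + 234333) = ((980 + 17298 + 36921) + 168071)*(63001 + 234333) = (55199 + 168071)*297334 = 223270*297334 = 66385762180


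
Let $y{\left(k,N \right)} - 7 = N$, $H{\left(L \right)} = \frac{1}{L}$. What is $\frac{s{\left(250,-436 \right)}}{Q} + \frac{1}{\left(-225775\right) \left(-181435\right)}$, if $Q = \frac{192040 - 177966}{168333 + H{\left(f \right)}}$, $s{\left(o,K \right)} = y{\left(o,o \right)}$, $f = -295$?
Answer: $\frac{52278282828107812508}{17007343475018875} \approx 3073.9$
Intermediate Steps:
$y{\left(k,N \right)} = 7 + N$
$s{\left(o,K \right)} = 7 + o$
$Q = \frac{2075915}{24829117}$ ($Q = \frac{192040 - 177966}{168333 + \frac{1}{-295}} = \frac{14074}{168333 - \frac{1}{295}} = \frac{14074}{\frac{49658234}{295}} = 14074 \cdot \frac{295}{49658234} = \frac{2075915}{24829117} \approx 0.083608$)
$\frac{s{\left(250,-436 \right)}}{Q} + \frac{1}{\left(-225775\right) \left(-181435\right)} = \frac{7 + 250}{\frac{2075915}{24829117}} + \frac{1}{\left(-225775\right) \left(-181435\right)} = 257 \cdot \frac{24829117}{2075915} - - \frac{1}{40963487125} = \frac{6381083069}{2075915} + \frac{1}{40963487125} = \frac{52278282828107812508}{17007343475018875}$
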